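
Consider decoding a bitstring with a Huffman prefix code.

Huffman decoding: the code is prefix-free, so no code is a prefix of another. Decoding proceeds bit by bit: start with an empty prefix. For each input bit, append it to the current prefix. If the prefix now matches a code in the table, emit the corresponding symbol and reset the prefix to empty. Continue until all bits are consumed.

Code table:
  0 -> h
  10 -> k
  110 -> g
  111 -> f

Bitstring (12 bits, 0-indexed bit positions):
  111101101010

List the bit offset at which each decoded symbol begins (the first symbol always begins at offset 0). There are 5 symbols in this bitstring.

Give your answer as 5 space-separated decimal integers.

Answer: 0 3 5 8 10

Derivation:
Bit 0: prefix='1' (no match yet)
Bit 1: prefix='11' (no match yet)
Bit 2: prefix='111' -> emit 'f', reset
Bit 3: prefix='1' (no match yet)
Bit 4: prefix='10' -> emit 'k', reset
Bit 5: prefix='1' (no match yet)
Bit 6: prefix='11' (no match yet)
Bit 7: prefix='110' -> emit 'g', reset
Bit 8: prefix='1' (no match yet)
Bit 9: prefix='10' -> emit 'k', reset
Bit 10: prefix='1' (no match yet)
Bit 11: prefix='10' -> emit 'k', reset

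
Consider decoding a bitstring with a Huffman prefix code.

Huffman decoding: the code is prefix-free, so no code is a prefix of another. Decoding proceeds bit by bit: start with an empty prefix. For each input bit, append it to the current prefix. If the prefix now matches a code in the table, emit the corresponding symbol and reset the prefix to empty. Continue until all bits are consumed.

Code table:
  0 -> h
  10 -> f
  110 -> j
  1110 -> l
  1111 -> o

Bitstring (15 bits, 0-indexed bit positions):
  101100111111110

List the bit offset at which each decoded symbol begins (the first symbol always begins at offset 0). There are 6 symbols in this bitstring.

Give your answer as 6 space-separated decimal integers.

Bit 0: prefix='1' (no match yet)
Bit 1: prefix='10' -> emit 'f', reset
Bit 2: prefix='1' (no match yet)
Bit 3: prefix='11' (no match yet)
Bit 4: prefix='110' -> emit 'j', reset
Bit 5: prefix='0' -> emit 'h', reset
Bit 6: prefix='1' (no match yet)
Bit 7: prefix='11' (no match yet)
Bit 8: prefix='111' (no match yet)
Bit 9: prefix='1111' -> emit 'o', reset
Bit 10: prefix='1' (no match yet)
Bit 11: prefix='11' (no match yet)
Bit 12: prefix='111' (no match yet)
Bit 13: prefix='1111' -> emit 'o', reset
Bit 14: prefix='0' -> emit 'h', reset

Answer: 0 2 5 6 10 14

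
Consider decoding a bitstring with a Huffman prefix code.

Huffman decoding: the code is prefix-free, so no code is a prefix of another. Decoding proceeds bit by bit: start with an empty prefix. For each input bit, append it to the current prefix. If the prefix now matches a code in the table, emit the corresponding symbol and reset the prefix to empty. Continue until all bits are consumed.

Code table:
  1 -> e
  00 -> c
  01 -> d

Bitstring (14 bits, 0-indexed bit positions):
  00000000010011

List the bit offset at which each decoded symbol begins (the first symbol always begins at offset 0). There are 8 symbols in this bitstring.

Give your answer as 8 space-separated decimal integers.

Answer: 0 2 4 6 8 10 12 13

Derivation:
Bit 0: prefix='0' (no match yet)
Bit 1: prefix='00' -> emit 'c', reset
Bit 2: prefix='0' (no match yet)
Bit 3: prefix='00' -> emit 'c', reset
Bit 4: prefix='0' (no match yet)
Bit 5: prefix='00' -> emit 'c', reset
Bit 6: prefix='0' (no match yet)
Bit 7: prefix='00' -> emit 'c', reset
Bit 8: prefix='0' (no match yet)
Bit 9: prefix='01' -> emit 'd', reset
Bit 10: prefix='0' (no match yet)
Bit 11: prefix='00' -> emit 'c', reset
Bit 12: prefix='1' -> emit 'e', reset
Bit 13: prefix='1' -> emit 'e', reset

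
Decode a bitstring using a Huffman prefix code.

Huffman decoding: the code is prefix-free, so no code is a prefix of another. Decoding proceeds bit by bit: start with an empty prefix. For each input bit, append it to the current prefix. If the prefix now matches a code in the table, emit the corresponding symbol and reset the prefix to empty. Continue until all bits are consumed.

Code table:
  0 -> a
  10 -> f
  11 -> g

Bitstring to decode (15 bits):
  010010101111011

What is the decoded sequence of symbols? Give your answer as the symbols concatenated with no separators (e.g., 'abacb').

Bit 0: prefix='0' -> emit 'a', reset
Bit 1: prefix='1' (no match yet)
Bit 2: prefix='10' -> emit 'f', reset
Bit 3: prefix='0' -> emit 'a', reset
Bit 4: prefix='1' (no match yet)
Bit 5: prefix='10' -> emit 'f', reset
Bit 6: prefix='1' (no match yet)
Bit 7: prefix='10' -> emit 'f', reset
Bit 8: prefix='1' (no match yet)
Bit 9: prefix='11' -> emit 'g', reset
Bit 10: prefix='1' (no match yet)
Bit 11: prefix='11' -> emit 'g', reset
Bit 12: prefix='0' -> emit 'a', reset
Bit 13: prefix='1' (no match yet)
Bit 14: prefix='11' -> emit 'g', reset

Answer: afaffggag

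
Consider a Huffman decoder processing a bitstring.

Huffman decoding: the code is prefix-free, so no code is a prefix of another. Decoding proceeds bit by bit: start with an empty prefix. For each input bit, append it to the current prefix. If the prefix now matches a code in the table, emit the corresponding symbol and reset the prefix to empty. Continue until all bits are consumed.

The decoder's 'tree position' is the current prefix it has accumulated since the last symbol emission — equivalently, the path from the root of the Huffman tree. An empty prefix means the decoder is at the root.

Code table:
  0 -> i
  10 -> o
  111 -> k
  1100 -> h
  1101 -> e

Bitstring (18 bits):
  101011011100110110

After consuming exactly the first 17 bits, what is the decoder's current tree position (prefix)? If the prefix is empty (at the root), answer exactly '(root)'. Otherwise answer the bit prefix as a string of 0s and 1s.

Answer: 1

Derivation:
Bit 0: prefix='1' (no match yet)
Bit 1: prefix='10' -> emit 'o', reset
Bit 2: prefix='1' (no match yet)
Bit 3: prefix='10' -> emit 'o', reset
Bit 4: prefix='1' (no match yet)
Bit 5: prefix='11' (no match yet)
Bit 6: prefix='110' (no match yet)
Bit 7: prefix='1101' -> emit 'e', reset
Bit 8: prefix='1' (no match yet)
Bit 9: prefix='11' (no match yet)
Bit 10: prefix='110' (no match yet)
Bit 11: prefix='1100' -> emit 'h', reset
Bit 12: prefix='1' (no match yet)
Bit 13: prefix='11' (no match yet)
Bit 14: prefix='110' (no match yet)
Bit 15: prefix='1101' -> emit 'e', reset
Bit 16: prefix='1' (no match yet)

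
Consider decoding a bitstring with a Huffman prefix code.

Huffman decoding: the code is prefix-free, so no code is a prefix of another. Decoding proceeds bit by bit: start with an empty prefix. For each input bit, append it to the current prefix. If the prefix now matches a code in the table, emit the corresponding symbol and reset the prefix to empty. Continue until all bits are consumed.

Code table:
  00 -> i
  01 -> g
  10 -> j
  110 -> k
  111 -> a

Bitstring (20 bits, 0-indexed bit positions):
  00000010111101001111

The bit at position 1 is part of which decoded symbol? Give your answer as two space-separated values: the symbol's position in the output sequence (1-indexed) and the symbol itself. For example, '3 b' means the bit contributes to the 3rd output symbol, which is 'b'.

Bit 0: prefix='0' (no match yet)
Bit 1: prefix='00' -> emit 'i', reset
Bit 2: prefix='0' (no match yet)
Bit 3: prefix='00' -> emit 'i', reset
Bit 4: prefix='0' (no match yet)
Bit 5: prefix='00' -> emit 'i', reset

Answer: 1 i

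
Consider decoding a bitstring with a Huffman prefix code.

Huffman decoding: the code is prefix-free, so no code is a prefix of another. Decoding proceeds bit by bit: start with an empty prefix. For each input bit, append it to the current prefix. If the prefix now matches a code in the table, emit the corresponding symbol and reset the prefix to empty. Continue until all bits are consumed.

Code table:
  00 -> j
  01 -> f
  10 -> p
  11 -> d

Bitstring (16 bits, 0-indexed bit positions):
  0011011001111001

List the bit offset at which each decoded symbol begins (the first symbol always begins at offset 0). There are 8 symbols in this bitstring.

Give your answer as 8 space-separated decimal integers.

Answer: 0 2 4 6 8 10 12 14

Derivation:
Bit 0: prefix='0' (no match yet)
Bit 1: prefix='00' -> emit 'j', reset
Bit 2: prefix='1' (no match yet)
Bit 3: prefix='11' -> emit 'd', reset
Bit 4: prefix='0' (no match yet)
Bit 5: prefix='01' -> emit 'f', reset
Bit 6: prefix='1' (no match yet)
Bit 7: prefix='10' -> emit 'p', reset
Bit 8: prefix='0' (no match yet)
Bit 9: prefix='01' -> emit 'f', reset
Bit 10: prefix='1' (no match yet)
Bit 11: prefix='11' -> emit 'd', reset
Bit 12: prefix='1' (no match yet)
Bit 13: prefix='10' -> emit 'p', reset
Bit 14: prefix='0' (no match yet)
Bit 15: prefix='01' -> emit 'f', reset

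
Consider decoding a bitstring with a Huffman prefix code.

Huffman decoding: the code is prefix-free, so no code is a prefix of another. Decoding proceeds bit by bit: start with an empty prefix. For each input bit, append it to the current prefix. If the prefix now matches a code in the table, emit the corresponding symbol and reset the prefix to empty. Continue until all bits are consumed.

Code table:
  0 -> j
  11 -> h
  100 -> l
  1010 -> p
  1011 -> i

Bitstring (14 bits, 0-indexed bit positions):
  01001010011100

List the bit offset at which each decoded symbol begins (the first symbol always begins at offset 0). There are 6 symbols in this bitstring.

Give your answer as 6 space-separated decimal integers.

Answer: 0 1 4 8 9 11

Derivation:
Bit 0: prefix='0' -> emit 'j', reset
Bit 1: prefix='1' (no match yet)
Bit 2: prefix='10' (no match yet)
Bit 3: prefix='100' -> emit 'l', reset
Bit 4: prefix='1' (no match yet)
Bit 5: prefix='10' (no match yet)
Bit 6: prefix='101' (no match yet)
Bit 7: prefix='1010' -> emit 'p', reset
Bit 8: prefix='0' -> emit 'j', reset
Bit 9: prefix='1' (no match yet)
Bit 10: prefix='11' -> emit 'h', reset
Bit 11: prefix='1' (no match yet)
Bit 12: prefix='10' (no match yet)
Bit 13: prefix='100' -> emit 'l', reset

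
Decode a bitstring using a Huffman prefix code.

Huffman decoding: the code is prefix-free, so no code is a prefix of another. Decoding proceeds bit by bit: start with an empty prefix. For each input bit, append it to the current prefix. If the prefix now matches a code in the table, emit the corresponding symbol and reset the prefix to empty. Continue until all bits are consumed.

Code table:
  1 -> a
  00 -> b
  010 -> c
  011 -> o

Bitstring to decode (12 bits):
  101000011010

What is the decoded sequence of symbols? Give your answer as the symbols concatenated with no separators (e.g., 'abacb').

Bit 0: prefix='1' -> emit 'a', reset
Bit 1: prefix='0' (no match yet)
Bit 2: prefix='01' (no match yet)
Bit 3: prefix='010' -> emit 'c', reset
Bit 4: prefix='0' (no match yet)
Bit 5: prefix='00' -> emit 'b', reset
Bit 6: prefix='0' (no match yet)
Bit 7: prefix='01' (no match yet)
Bit 8: prefix='011' -> emit 'o', reset
Bit 9: prefix='0' (no match yet)
Bit 10: prefix='01' (no match yet)
Bit 11: prefix='010' -> emit 'c', reset

Answer: acboc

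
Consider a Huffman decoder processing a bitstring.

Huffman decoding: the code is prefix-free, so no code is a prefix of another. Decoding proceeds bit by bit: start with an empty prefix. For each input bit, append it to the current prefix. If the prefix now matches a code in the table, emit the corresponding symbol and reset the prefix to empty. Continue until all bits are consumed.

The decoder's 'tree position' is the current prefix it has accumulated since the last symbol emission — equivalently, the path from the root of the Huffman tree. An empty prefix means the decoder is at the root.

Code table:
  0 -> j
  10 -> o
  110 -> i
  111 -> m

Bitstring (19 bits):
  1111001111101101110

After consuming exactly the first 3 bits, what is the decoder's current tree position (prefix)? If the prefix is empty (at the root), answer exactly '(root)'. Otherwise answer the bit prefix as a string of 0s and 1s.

Bit 0: prefix='1' (no match yet)
Bit 1: prefix='11' (no match yet)
Bit 2: prefix='111' -> emit 'm', reset

Answer: (root)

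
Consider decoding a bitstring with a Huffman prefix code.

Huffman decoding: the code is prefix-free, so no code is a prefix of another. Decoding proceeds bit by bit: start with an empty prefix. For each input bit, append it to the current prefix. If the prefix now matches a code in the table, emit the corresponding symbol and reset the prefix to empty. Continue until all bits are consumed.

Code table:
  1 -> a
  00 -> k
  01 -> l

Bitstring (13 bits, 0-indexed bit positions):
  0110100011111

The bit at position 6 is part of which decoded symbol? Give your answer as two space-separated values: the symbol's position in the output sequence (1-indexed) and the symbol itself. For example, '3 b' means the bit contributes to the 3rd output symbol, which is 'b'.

Bit 0: prefix='0' (no match yet)
Bit 1: prefix='01' -> emit 'l', reset
Bit 2: prefix='1' -> emit 'a', reset
Bit 3: prefix='0' (no match yet)
Bit 4: prefix='01' -> emit 'l', reset
Bit 5: prefix='0' (no match yet)
Bit 6: prefix='00' -> emit 'k', reset
Bit 7: prefix='0' (no match yet)
Bit 8: prefix='01' -> emit 'l', reset
Bit 9: prefix='1' -> emit 'a', reset
Bit 10: prefix='1' -> emit 'a', reset

Answer: 4 k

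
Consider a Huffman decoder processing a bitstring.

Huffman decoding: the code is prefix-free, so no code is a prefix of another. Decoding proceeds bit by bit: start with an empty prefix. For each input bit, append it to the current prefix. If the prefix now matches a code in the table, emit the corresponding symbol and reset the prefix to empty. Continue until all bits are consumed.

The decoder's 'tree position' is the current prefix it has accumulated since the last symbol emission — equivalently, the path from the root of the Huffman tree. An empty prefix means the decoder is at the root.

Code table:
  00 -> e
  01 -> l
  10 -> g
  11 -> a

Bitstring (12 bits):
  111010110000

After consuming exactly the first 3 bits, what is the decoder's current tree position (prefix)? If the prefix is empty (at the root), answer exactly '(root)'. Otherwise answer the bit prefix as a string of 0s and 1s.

Answer: 1

Derivation:
Bit 0: prefix='1' (no match yet)
Bit 1: prefix='11' -> emit 'a', reset
Bit 2: prefix='1' (no match yet)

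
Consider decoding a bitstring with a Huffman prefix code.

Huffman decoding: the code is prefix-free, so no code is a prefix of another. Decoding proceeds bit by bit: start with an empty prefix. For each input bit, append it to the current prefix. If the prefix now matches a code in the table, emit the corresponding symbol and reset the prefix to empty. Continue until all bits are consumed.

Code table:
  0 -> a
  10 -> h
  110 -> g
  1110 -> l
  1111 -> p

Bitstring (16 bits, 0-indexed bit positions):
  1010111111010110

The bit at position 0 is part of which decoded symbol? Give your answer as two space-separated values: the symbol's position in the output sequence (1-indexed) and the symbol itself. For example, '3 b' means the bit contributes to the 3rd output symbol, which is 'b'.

Answer: 1 h

Derivation:
Bit 0: prefix='1' (no match yet)
Bit 1: prefix='10' -> emit 'h', reset
Bit 2: prefix='1' (no match yet)
Bit 3: prefix='10' -> emit 'h', reset
Bit 4: prefix='1' (no match yet)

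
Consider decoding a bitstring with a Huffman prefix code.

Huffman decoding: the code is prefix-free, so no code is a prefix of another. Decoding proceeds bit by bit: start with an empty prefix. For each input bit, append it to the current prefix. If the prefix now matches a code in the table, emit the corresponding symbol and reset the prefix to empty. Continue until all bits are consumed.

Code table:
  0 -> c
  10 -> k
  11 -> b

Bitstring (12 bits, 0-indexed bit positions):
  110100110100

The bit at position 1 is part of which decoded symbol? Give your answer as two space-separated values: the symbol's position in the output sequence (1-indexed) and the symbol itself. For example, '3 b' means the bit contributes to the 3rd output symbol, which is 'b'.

Bit 0: prefix='1' (no match yet)
Bit 1: prefix='11' -> emit 'b', reset
Bit 2: prefix='0' -> emit 'c', reset
Bit 3: prefix='1' (no match yet)
Bit 4: prefix='10' -> emit 'k', reset
Bit 5: prefix='0' -> emit 'c', reset

Answer: 1 b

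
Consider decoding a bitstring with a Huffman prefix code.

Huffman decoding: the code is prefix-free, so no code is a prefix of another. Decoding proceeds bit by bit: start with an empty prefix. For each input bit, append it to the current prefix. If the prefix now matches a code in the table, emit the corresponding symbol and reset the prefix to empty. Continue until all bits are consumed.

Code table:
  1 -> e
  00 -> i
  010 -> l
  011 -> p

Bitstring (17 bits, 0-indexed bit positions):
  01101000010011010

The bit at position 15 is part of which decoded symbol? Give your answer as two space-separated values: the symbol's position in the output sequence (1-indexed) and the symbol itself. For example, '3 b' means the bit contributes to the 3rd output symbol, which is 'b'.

Bit 0: prefix='0' (no match yet)
Bit 1: prefix='01' (no match yet)
Bit 2: prefix='011' -> emit 'p', reset
Bit 3: prefix='0' (no match yet)
Bit 4: prefix='01' (no match yet)
Bit 5: prefix='010' -> emit 'l', reset
Bit 6: prefix='0' (no match yet)
Bit 7: prefix='00' -> emit 'i', reset
Bit 8: prefix='0' (no match yet)
Bit 9: prefix='01' (no match yet)
Bit 10: prefix='010' -> emit 'l', reset
Bit 11: prefix='0' (no match yet)
Bit 12: prefix='01' (no match yet)
Bit 13: prefix='011' -> emit 'p', reset
Bit 14: prefix='0' (no match yet)
Bit 15: prefix='01' (no match yet)
Bit 16: prefix='010' -> emit 'l', reset

Answer: 6 l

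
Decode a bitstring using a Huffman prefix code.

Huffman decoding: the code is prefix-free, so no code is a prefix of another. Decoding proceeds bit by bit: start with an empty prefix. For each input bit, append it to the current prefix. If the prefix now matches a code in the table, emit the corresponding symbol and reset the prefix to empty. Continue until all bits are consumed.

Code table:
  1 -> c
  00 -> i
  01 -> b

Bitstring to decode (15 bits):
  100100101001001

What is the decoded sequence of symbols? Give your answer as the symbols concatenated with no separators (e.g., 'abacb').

Answer: cicicbicic

Derivation:
Bit 0: prefix='1' -> emit 'c', reset
Bit 1: prefix='0' (no match yet)
Bit 2: prefix='00' -> emit 'i', reset
Bit 3: prefix='1' -> emit 'c', reset
Bit 4: prefix='0' (no match yet)
Bit 5: prefix='00' -> emit 'i', reset
Bit 6: prefix='1' -> emit 'c', reset
Bit 7: prefix='0' (no match yet)
Bit 8: prefix='01' -> emit 'b', reset
Bit 9: prefix='0' (no match yet)
Bit 10: prefix='00' -> emit 'i', reset
Bit 11: prefix='1' -> emit 'c', reset
Bit 12: prefix='0' (no match yet)
Bit 13: prefix='00' -> emit 'i', reset
Bit 14: prefix='1' -> emit 'c', reset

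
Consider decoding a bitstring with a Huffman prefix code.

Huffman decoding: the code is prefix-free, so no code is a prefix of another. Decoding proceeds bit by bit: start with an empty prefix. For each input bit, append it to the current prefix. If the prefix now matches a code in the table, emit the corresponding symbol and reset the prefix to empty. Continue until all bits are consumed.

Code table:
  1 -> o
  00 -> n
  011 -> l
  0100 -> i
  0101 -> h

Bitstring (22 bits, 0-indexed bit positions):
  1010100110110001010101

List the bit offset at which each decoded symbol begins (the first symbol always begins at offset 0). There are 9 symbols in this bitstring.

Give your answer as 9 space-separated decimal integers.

Answer: 0 1 5 7 8 9 12 14 18

Derivation:
Bit 0: prefix='1' -> emit 'o', reset
Bit 1: prefix='0' (no match yet)
Bit 2: prefix='01' (no match yet)
Bit 3: prefix='010' (no match yet)
Bit 4: prefix='0101' -> emit 'h', reset
Bit 5: prefix='0' (no match yet)
Bit 6: prefix='00' -> emit 'n', reset
Bit 7: prefix='1' -> emit 'o', reset
Bit 8: prefix='1' -> emit 'o', reset
Bit 9: prefix='0' (no match yet)
Bit 10: prefix='01' (no match yet)
Bit 11: prefix='011' -> emit 'l', reset
Bit 12: prefix='0' (no match yet)
Bit 13: prefix='00' -> emit 'n', reset
Bit 14: prefix='0' (no match yet)
Bit 15: prefix='01' (no match yet)
Bit 16: prefix='010' (no match yet)
Bit 17: prefix='0101' -> emit 'h', reset
Bit 18: prefix='0' (no match yet)
Bit 19: prefix='01' (no match yet)
Bit 20: prefix='010' (no match yet)
Bit 21: prefix='0101' -> emit 'h', reset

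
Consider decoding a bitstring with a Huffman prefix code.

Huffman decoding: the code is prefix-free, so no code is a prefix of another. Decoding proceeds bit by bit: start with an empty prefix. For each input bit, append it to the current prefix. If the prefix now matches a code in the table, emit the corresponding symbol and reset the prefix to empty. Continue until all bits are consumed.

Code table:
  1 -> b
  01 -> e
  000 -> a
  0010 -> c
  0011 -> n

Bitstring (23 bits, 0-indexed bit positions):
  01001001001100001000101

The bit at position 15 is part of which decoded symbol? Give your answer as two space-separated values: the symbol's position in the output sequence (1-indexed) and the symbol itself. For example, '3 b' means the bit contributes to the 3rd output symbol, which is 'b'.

Bit 0: prefix='0' (no match yet)
Bit 1: prefix='01' -> emit 'e', reset
Bit 2: prefix='0' (no match yet)
Bit 3: prefix='00' (no match yet)
Bit 4: prefix='001' (no match yet)
Bit 5: prefix='0010' -> emit 'c', reset
Bit 6: prefix='0' (no match yet)
Bit 7: prefix='01' -> emit 'e', reset
Bit 8: prefix='0' (no match yet)
Bit 9: prefix='00' (no match yet)
Bit 10: prefix='001' (no match yet)
Bit 11: prefix='0011' -> emit 'n', reset
Bit 12: prefix='0' (no match yet)
Bit 13: prefix='00' (no match yet)
Bit 14: prefix='000' -> emit 'a', reset
Bit 15: prefix='0' (no match yet)
Bit 16: prefix='01' -> emit 'e', reset
Bit 17: prefix='0' (no match yet)
Bit 18: prefix='00' (no match yet)
Bit 19: prefix='000' -> emit 'a', reset

Answer: 6 e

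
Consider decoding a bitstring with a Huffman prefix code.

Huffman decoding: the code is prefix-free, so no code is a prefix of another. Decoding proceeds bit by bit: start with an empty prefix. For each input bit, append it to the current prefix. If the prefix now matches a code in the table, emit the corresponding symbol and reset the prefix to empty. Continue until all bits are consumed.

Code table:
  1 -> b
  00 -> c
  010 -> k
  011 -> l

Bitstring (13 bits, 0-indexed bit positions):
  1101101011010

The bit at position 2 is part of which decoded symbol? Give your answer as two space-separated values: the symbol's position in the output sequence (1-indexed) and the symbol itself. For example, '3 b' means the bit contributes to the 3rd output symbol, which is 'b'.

Bit 0: prefix='1' -> emit 'b', reset
Bit 1: prefix='1' -> emit 'b', reset
Bit 2: prefix='0' (no match yet)
Bit 3: prefix='01' (no match yet)
Bit 4: prefix='011' -> emit 'l', reset
Bit 5: prefix='0' (no match yet)
Bit 6: prefix='01' (no match yet)

Answer: 3 l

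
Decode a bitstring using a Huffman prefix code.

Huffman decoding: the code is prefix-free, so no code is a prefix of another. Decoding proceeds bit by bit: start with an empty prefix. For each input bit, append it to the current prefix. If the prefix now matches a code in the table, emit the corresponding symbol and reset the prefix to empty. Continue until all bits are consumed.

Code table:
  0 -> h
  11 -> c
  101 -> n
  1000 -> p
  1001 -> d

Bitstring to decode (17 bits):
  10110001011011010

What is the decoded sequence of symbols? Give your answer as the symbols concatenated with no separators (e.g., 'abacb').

Bit 0: prefix='1' (no match yet)
Bit 1: prefix='10' (no match yet)
Bit 2: prefix='101' -> emit 'n', reset
Bit 3: prefix='1' (no match yet)
Bit 4: prefix='10' (no match yet)
Bit 5: prefix='100' (no match yet)
Bit 6: prefix='1000' -> emit 'p', reset
Bit 7: prefix='1' (no match yet)
Bit 8: prefix='10' (no match yet)
Bit 9: prefix='101' -> emit 'n', reset
Bit 10: prefix='1' (no match yet)
Bit 11: prefix='10' (no match yet)
Bit 12: prefix='101' -> emit 'n', reset
Bit 13: prefix='1' (no match yet)
Bit 14: prefix='10' (no match yet)
Bit 15: prefix='101' -> emit 'n', reset
Bit 16: prefix='0' -> emit 'h', reset

Answer: npnnnh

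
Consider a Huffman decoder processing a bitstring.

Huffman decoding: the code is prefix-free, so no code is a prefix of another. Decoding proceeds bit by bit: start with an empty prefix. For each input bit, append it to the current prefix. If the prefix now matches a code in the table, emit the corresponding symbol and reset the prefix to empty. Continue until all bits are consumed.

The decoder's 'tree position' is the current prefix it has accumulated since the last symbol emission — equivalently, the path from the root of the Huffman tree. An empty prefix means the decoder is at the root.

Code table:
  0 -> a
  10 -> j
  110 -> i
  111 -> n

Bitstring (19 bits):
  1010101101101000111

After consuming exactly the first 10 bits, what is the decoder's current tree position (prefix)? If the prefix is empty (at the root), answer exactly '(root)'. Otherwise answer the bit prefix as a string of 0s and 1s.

Bit 0: prefix='1' (no match yet)
Bit 1: prefix='10' -> emit 'j', reset
Bit 2: prefix='1' (no match yet)
Bit 3: prefix='10' -> emit 'j', reset
Bit 4: prefix='1' (no match yet)
Bit 5: prefix='10' -> emit 'j', reset
Bit 6: prefix='1' (no match yet)
Bit 7: prefix='11' (no match yet)
Bit 8: prefix='110' -> emit 'i', reset
Bit 9: prefix='1' (no match yet)

Answer: 1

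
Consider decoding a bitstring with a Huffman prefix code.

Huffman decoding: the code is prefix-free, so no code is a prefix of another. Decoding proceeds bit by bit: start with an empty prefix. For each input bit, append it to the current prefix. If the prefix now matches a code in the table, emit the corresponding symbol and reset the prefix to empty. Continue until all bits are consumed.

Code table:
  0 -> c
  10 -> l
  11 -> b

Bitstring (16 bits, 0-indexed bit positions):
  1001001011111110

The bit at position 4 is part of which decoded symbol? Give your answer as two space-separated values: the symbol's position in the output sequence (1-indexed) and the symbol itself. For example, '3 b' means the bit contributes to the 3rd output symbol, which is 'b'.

Answer: 3 l

Derivation:
Bit 0: prefix='1' (no match yet)
Bit 1: prefix='10' -> emit 'l', reset
Bit 2: prefix='0' -> emit 'c', reset
Bit 3: prefix='1' (no match yet)
Bit 4: prefix='10' -> emit 'l', reset
Bit 5: prefix='0' -> emit 'c', reset
Bit 6: prefix='1' (no match yet)
Bit 7: prefix='10' -> emit 'l', reset
Bit 8: prefix='1' (no match yet)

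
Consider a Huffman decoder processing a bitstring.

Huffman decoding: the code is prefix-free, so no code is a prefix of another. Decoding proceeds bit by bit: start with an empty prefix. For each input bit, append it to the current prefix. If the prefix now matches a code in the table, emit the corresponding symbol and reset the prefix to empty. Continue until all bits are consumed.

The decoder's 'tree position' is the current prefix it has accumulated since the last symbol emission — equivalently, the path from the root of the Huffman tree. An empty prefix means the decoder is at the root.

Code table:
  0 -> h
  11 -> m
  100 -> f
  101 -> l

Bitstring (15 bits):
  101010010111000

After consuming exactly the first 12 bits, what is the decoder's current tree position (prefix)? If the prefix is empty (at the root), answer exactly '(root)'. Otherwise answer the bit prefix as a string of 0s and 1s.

Bit 0: prefix='1' (no match yet)
Bit 1: prefix='10' (no match yet)
Bit 2: prefix='101' -> emit 'l', reset
Bit 3: prefix='0' -> emit 'h', reset
Bit 4: prefix='1' (no match yet)
Bit 5: prefix='10' (no match yet)
Bit 6: prefix='100' -> emit 'f', reset
Bit 7: prefix='1' (no match yet)
Bit 8: prefix='10' (no match yet)
Bit 9: prefix='101' -> emit 'l', reset
Bit 10: prefix='1' (no match yet)
Bit 11: prefix='11' -> emit 'm', reset

Answer: (root)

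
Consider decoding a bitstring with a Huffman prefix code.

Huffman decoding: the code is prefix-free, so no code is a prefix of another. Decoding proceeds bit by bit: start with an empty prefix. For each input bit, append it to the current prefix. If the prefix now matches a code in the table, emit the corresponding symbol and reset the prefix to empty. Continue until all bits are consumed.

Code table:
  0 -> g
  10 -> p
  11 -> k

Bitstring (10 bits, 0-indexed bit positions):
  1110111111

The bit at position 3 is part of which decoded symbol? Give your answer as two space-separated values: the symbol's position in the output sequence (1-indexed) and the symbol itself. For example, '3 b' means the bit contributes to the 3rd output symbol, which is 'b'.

Bit 0: prefix='1' (no match yet)
Bit 1: prefix='11' -> emit 'k', reset
Bit 2: prefix='1' (no match yet)
Bit 3: prefix='10' -> emit 'p', reset
Bit 4: prefix='1' (no match yet)
Bit 5: prefix='11' -> emit 'k', reset
Bit 6: prefix='1' (no match yet)
Bit 7: prefix='11' -> emit 'k', reset

Answer: 2 p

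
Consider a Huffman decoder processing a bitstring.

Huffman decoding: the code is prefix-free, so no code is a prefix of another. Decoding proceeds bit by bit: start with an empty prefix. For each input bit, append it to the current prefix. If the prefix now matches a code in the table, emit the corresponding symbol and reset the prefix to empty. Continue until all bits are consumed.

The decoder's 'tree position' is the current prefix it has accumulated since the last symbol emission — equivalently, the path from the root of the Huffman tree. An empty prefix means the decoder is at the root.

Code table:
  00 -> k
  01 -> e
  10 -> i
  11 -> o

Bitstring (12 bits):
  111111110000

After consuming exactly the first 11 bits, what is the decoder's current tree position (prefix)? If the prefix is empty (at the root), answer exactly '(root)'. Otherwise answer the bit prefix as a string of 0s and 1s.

Answer: 0

Derivation:
Bit 0: prefix='1' (no match yet)
Bit 1: prefix='11' -> emit 'o', reset
Bit 2: prefix='1' (no match yet)
Bit 3: prefix='11' -> emit 'o', reset
Bit 4: prefix='1' (no match yet)
Bit 5: prefix='11' -> emit 'o', reset
Bit 6: prefix='1' (no match yet)
Bit 7: prefix='11' -> emit 'o', reset
Bit 8: prefix='0' (no match yet)
Bit 9: prefix='00' -> emit 'k', reset
Bit 10: prefix='0' (no match yet)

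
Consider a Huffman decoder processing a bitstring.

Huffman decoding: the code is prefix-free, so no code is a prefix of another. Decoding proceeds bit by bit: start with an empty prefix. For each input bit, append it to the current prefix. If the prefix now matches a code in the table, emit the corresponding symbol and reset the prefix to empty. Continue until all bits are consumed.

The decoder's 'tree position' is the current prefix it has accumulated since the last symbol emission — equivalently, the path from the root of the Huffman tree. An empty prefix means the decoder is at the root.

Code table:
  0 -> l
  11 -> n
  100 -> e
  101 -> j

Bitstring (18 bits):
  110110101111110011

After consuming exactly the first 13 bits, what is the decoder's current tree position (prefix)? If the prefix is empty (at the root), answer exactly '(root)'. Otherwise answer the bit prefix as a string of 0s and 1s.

Answer: (root)

Derivation:
Bit 0: prefix='1' (no match yet)
Bit 1: prefix='11' -> emit 'n', reset
Bit 2: prefix='0' -> emit 'l', reset
Bit 3: prefix='1' (no match yet)
Bit 4: prefix='11' -> emit 'n', reset
Bit 5: prefix='0' -> emit 'l', reset
Bit 6: prefix='1' (no match yet)
Bit 7: prefix='10' (no match yet)
Bit 8: prefix='101' -> emit 'j', reset
Bit 9: prefix='1' (no match yet)
Bit 10: prefix='11' -> emit 'n', reset
Bit 11: prefix='1' (no match yet)
Bit 12: prefix='11' -> emit 'n', reset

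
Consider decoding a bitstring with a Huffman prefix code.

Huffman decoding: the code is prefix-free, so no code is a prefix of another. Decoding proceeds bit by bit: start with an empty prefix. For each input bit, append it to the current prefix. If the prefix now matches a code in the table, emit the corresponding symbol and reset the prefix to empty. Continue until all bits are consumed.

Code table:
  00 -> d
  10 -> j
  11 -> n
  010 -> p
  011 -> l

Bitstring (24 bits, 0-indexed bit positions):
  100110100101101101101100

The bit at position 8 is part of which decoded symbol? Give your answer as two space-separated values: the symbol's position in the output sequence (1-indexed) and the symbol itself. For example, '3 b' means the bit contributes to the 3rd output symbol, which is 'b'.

Answer: 4 p

Derivation:
Bit 0: prefix='1' (no match yet)
Bit 1: prefix='10' -> emit 'j', reset
Bit 2: prefix='0' (no match yet)
Bit 3: prefix='01' (no match yet)
Bit 4: prefix='011' -> emit 'l', reset
Bit 5: prefix='0' (no match yet)
Bit 6: prefix='01' (no match yet)
Bit 7: prefix='010' -> emit 'p', reset
Bit 8: prefix='0' (no match yet)
Bit 9: prefix='01' (no match yet)
Bit 10: prefix='010' -> emit 'p', reset
Bit 11: prefix='1' (no match yet)
Bit 12: prefix='11' -> emit 'n', reset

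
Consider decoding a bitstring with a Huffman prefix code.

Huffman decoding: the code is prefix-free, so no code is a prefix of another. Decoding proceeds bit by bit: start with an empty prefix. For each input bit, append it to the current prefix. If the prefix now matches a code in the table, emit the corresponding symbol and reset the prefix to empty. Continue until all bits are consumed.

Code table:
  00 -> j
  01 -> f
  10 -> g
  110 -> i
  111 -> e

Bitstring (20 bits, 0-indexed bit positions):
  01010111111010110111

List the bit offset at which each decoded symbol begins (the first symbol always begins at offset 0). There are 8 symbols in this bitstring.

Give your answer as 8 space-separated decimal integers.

Answer: 0 2 4 6 9 12 14 17

Derivation:
Bit 0: prefix='0' (no match yet)
Bit 1: prefix='01' -> emit 'f', reset
Bit 2: prefix='0' (no match yet)
Bit 3: prefix='01' -> emit 'f', reset
Bit 4: prefix='0' (no match yet)
Bit 5: prefix='01' -> emit 'f', reset
Bit 6: prefix='1' (no match yet)
Bit 7: prefix='11' (no match yet)
Bit 8: prefix='111' -> emit 'e', reset
Bit 9: prefix='1' (no match yet)
Bit 10: prefix='11' (no match yet)
Bit 11: prefix='110' -> emit 'i', reset
Bit 12: prefix='1' (no match yet)
Bit 13: prefix='10' -> emit 'g', reset
Bit 14: prefix='1' (no match yet)
Bit 15: prefix='11' (no match yet)
Bit 16: prefix='110' -> emit 'i', reset
Bit 17: prefix='1' (no match yet)
Bit 18: prefix='11' (no match yet)
Bit 19: prefix='111' -> emit 'e', reset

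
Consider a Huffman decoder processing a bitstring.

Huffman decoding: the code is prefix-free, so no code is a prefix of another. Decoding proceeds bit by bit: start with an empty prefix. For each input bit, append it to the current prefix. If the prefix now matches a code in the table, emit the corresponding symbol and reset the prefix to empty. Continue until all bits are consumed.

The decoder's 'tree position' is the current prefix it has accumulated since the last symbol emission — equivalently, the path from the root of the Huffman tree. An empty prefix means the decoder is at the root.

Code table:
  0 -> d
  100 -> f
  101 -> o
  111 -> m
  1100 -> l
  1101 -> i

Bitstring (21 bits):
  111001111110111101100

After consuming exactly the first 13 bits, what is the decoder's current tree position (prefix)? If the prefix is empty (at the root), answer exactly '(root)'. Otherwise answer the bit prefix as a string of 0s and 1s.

Bit 0: prefix='1' (no match yet)
Bit 1: prefix='11' (no match yet)
Bit 2: prefix='111' -> emit 'm', reset
Bit 3: prefix='0' -> emit 'd', reset
Bit 4: prefix='0' -> emit 'd', reset
Bit 5: prefix='1' (no match yet)
Bit 6: prefix='11' (no match yet)
Bit 7: prefix='111' -> emit 'm', reset
Bit 8: prefix='1' (no match yet)
Bit 9: prefix='11' (no match yet)
Bit 10: prefix='111' -> emit 'm', reset
Bit 11: prefix='0' -> emit 'd', reset
Bit 12: prefix='1' (no match yet)

Answer: 1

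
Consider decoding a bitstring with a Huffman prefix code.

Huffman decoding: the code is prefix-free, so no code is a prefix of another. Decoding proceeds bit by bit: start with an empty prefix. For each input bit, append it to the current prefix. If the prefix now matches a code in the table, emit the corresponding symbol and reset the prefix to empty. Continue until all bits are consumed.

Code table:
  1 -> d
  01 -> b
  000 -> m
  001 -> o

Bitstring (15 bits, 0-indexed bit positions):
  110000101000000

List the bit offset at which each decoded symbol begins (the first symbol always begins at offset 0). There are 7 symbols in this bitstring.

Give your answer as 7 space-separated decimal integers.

Answer: 0 1 2 5 7 9 12

Derivation:
Bit 0: prefix='1' -> emit 'd', reset
Bit 1: prefix='1' -> emit 'd', reset
Bit 2: prefix='0' (no match yet)
Bit 3: prefix='00' (no match yet)
Bit 4: prefix='000' -> emit 'm', reset
Bit 5: prefix='0' (no match yet)
Bit 6: prefix='01' -> emit 'b', reset
Bit 7: prefix='0' (no match yet)
Bit 8: prefix='01' -> emit 'b', reset
Bit 9: prefix='0' (no match yet)
Bit 10: prefix='00' (no match yet)
Bit 11: prefix='000' -> emit 'm', reset
Bit 12: prefix='0' (no match yet)
Bit 13: prefix='00' (no match yet)
Bit 14: prefix='000' -> emit 'm', reset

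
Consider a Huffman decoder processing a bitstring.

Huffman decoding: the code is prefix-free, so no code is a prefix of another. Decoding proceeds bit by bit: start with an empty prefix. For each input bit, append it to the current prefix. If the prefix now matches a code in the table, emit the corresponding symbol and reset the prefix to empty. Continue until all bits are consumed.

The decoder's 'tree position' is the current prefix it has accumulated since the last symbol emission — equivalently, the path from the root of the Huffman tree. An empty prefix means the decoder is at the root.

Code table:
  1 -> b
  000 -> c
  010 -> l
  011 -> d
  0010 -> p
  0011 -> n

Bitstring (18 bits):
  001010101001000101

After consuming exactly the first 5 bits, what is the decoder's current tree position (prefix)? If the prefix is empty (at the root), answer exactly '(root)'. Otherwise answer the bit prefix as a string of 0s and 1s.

Bit 0: prefix='0' (no match yet)
Bit 1: prefix='00' (no match yet)
Bit 2: prefix='001' (no match yet)
Bit 3: prefix='0010' -> emit 'p', reset
Bit 4: prefix='1' -> emit 'b', reset

Answer: (root)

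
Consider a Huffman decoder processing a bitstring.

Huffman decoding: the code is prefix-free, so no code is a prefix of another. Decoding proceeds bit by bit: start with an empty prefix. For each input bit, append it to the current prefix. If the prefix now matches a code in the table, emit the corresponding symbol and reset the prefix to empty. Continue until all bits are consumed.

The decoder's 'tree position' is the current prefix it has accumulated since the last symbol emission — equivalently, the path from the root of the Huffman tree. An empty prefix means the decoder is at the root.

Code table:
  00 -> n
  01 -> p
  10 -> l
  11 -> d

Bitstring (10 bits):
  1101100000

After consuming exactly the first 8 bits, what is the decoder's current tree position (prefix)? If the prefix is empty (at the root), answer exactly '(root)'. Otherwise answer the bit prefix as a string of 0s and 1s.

Answer: (root)

Derivation:
Bit 0: prefix='1' (no match yet)
Bit 1: prefix='11' -> emit 'd', reset
Bit 2: prefix='0' (no match yet)
Bit 3: prefix='01' -> emit 'p', reset
Bit 4: prefix='1' (no match yet)
Bit 5: prefix='10' -> emit 'l', reset
Bit 6: prefix='0' (no match yet)
Bit 7: prefix='00' -> emit 'n', reset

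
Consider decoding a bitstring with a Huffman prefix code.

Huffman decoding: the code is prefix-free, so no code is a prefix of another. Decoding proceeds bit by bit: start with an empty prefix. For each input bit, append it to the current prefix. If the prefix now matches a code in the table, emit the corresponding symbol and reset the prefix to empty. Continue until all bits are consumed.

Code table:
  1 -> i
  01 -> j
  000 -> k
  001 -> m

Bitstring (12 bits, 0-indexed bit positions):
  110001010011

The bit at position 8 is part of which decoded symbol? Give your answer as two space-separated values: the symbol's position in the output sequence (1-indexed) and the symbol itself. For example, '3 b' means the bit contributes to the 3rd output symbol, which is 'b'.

Answer: 6 m

Derivation:
Bit 0: prefix='1' -> emit 'i', reset
Bit 1: prefix='1' -> emit 'i', reset
Bit 2: prefix='0' (no match yet)
Bit 3: prefix='00' (no match yet)
Bit 4: prefix='000' -> emit 'k', reset
Bit 5: prefix='1' -> emit 'i', reset
Bit 6: prefix='0' (no match yet)
Bit 7: prefix='01' -> emit 'j', reset
Bit 8: prefix='0' (no match yet)
Bit 9: prefix='00' (no match yet)
Bit 10: prefix='001' -> emit 'm', reset
Bit 11: prefix='1' -> emit 'i', reset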